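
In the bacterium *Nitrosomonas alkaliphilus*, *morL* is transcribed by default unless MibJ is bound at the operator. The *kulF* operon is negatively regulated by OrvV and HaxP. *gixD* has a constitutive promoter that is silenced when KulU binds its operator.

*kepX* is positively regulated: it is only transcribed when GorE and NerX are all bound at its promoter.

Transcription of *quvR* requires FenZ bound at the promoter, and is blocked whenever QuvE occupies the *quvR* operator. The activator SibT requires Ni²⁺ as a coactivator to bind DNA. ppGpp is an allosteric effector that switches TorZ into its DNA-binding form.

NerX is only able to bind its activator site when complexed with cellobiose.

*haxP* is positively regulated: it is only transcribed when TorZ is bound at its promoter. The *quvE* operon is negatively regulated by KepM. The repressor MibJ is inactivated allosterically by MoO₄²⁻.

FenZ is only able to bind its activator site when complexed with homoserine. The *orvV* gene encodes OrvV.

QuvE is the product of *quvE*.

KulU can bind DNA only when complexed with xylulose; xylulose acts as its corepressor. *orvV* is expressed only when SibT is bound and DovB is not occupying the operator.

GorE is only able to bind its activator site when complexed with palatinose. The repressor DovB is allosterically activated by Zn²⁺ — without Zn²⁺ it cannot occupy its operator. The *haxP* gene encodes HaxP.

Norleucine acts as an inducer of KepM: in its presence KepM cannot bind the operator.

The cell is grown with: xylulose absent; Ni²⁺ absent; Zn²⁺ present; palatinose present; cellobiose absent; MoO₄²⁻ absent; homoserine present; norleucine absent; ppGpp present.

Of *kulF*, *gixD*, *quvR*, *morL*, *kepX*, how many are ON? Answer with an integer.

Ni²⁺ is absent, so SibT is inactive.
Zn²⁺ is present, so DovB is active.
With repressor DovB bound, *orvV* is not transcribed.
So OrvV is not produced.
ppGpp is present, so TorZ is active.
No repressor is bound and TorZ is active, so *haxP* is transcribed.
So HaxP is produced and active.
With repressor HaxP bound, *kulF* is not transcribed.
→ *kulF* is OFF.
Xylulose is absent, so KulU is inactive.
With no repressor bound, *gixD* is transcribed.
→ *gixD* is ON.
Homoserine is present, so FenZ is active.
Norleucine is absent, so KepM is active.
With repressor KepM bound, *quvE* is not transcribed.
So QuvE is not produced.
No repressor is bound and FenZ is active, so *quvR* is transcribed.
→ *quvR* is ON.
MoO₄²⁻ is absent, so MibJ is active.
With repressor MibJ bound, *morL* is not transcribed.
→ *morL* is OFF.
Palatinose is present, so GorE is active.
Cellobiose is absent, so NerX is inactive.
Required activator NerX is absent, so *kepX* is not transcribed.
→ *kepX* is OFF.
2 of the 5 genes are transcribed.

2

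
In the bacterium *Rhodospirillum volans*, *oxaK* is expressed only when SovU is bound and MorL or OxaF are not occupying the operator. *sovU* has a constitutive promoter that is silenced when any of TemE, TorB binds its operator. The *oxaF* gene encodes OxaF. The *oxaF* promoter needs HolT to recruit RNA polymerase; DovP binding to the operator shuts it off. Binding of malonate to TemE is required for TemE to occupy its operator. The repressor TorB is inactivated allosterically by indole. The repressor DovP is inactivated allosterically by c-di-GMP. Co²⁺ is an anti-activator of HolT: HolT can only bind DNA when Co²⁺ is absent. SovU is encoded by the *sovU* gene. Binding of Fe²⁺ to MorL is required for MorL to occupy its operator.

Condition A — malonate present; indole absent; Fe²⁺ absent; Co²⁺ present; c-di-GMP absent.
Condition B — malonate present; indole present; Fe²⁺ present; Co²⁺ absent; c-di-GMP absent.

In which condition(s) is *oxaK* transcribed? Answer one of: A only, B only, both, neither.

Condition A:
Malonate is present, so TemE is active.
Indole is absent, so TorB is active.
With repressor TemE bound, *sovU* is not transcribed.
So SovU is not produced.
Fe²⁺ is absent, so MorL is inactive.
Co²⁺ is present, so HolT is inactive.
c-di-GMP is absent, so DovP is active.
With repressor DovP bound, *oxaF* is not transcribed.
So OxaF is not produced.
Required activator SovU is absent, so *oxaK* is not transcribed.
→ *oxaK* is OFF in A.
Condition B:
Malonate is present, so TemE is active.
Indole is present, so TorB is inactive.
With repressor TemE bound, *sovU* is not transcribed.
So SovU is not produced.
Fe²⁺ is present, so MorL is active.
Co²⁺ is absent, so HolT is active.
c-di-GMP is absent, so DovP is active.
With repressor DovP bound, *oxaF* is not transcribed.
So OxaF is not produced.
With repressor MorL bound, *oxaK* is not transcribed.
→ *oxaK* is OFF in B.

neither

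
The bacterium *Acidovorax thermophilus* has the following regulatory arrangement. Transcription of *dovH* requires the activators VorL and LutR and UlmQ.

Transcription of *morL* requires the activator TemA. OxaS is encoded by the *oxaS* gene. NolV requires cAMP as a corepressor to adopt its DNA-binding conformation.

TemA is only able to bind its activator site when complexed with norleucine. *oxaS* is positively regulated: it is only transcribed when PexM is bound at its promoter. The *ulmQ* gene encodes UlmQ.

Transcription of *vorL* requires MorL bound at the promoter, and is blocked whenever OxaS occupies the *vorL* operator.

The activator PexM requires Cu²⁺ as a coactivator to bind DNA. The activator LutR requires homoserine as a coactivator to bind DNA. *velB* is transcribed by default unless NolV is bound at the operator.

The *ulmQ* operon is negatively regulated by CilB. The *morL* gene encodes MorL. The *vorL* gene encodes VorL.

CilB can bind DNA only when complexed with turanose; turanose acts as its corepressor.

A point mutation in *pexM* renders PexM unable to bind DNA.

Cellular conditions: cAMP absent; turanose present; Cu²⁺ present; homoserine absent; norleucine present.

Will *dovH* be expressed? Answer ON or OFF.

Norleucine is present, so TemA is active.
No repressor is bound and TemA is active, so *morL* is transcribed.
So MorL is produced and active.
PexM is non-functional in this strain, so it has no effect.
Required activator PexM is absent, so *oxaS* is not transcribed.
So OxaS is not produced.
No repressor is bound and MorL is active, so *vorL* is transcribed.
So VorL is produced and active.
Homoserine is absent, so LutR is inactive.
Turanose is present, so CilB is active.
With repressor CilB bound, *ulmQ* is not transcribed.
So UlmQ is not produced.
Required activator LutR is absent, so *dovH* is not transcribed.

OFF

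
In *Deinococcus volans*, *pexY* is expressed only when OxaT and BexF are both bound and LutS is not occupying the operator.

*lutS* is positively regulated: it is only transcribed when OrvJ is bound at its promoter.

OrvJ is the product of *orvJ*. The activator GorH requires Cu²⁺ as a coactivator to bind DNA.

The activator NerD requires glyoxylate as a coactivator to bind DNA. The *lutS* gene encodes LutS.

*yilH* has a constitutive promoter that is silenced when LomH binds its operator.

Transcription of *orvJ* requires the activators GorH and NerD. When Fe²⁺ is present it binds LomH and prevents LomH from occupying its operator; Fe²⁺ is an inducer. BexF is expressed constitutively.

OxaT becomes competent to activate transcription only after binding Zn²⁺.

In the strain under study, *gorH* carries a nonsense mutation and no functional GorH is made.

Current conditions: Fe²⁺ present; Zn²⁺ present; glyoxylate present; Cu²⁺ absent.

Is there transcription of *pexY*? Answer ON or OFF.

Zn²⁺ is present, so OxaT is active.
GorH is non-functional in this strain, so it has no effect.
Glyoxylate is present, so NerD is active.
Required activator GorH is absent, so *orvJ* is not transcribed.
So OrvJ is not produced.
Required activator OrvJ is absent, so *lutS* is not transcribed.
So LutS is not produced.
BexF is produced constitutively and is active.
No repressor is bound and OxaT and BexF are active, so *pexY* is transcribed.

ON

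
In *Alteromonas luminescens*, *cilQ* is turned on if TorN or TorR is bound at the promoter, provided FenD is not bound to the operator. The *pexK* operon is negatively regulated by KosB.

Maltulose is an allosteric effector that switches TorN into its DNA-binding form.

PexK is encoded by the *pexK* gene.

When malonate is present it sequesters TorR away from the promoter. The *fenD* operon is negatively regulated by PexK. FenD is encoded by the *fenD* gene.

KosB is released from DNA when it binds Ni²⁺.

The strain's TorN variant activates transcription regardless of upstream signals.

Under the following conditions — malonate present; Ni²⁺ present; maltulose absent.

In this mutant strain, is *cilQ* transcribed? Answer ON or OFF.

TorN is constitutively active in this strain.
Malonate is present, so TorR is inactive.
Ni²⁺ is present, so KosB is inactive.
With no repressor bound, *pexK* is transcribed.
So PexK is produced and active.
With repressor PexK bound, *fenD* is not transcribed.
So FenD is not produced.
Activator TorN is present, so *cilQ* is transcribed.

ON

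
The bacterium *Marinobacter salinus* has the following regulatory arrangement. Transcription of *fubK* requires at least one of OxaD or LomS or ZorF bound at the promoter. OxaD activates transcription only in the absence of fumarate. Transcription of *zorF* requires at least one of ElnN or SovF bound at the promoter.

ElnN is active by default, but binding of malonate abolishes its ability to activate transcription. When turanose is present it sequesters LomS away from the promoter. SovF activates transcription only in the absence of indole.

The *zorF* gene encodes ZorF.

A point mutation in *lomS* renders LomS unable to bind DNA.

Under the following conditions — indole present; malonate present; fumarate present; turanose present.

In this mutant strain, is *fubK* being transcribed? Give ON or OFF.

Fumarate is present, so OxaD is inactive.
LomS is non-functional in this strain, so it has no effect.
Malonate is present, so ElnN is inactive.
Indole is present, so SovF is inactive.
No activator is available at the *zorF* promoter, so *zorF* is not transcribed.
So ZorF is not produced.
No activator is available at the *fubK* promoter, so *fubK* is not transcribed.

OFF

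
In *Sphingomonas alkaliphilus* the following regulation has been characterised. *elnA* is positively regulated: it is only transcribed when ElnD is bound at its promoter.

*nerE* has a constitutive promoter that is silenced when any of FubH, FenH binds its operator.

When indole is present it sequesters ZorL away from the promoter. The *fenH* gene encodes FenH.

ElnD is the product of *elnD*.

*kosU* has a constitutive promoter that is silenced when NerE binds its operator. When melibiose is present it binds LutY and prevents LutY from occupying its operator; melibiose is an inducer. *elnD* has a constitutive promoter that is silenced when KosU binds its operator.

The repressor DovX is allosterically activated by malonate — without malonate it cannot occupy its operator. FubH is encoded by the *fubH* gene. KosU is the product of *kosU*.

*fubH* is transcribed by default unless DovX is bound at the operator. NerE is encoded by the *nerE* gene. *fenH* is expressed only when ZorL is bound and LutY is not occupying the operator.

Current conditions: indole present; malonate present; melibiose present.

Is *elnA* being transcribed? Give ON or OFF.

ON

Malonate is present, so DovX is active.
With repressor DovX bound, *fubH* is not transcribed.
So FubH is not produced.
Melibiose is present, so LutY is inactive.
Indole is present, so ZorL is inactive.
Required activator ZorL is absent, so *fenH* is not transcribed.
So FenH is not produced.
With no repressor bound, *nerE* is transcribed.
So NerE is produced and active.
With repressor NerE bound, *kosU* is not transcribed.
So KosU is not produced.
With no repressor bound, *elnD* is transcribed.
So ElnD is produced and active.
No repressor is bound and ElnD is active, so *elnA* is transcribed.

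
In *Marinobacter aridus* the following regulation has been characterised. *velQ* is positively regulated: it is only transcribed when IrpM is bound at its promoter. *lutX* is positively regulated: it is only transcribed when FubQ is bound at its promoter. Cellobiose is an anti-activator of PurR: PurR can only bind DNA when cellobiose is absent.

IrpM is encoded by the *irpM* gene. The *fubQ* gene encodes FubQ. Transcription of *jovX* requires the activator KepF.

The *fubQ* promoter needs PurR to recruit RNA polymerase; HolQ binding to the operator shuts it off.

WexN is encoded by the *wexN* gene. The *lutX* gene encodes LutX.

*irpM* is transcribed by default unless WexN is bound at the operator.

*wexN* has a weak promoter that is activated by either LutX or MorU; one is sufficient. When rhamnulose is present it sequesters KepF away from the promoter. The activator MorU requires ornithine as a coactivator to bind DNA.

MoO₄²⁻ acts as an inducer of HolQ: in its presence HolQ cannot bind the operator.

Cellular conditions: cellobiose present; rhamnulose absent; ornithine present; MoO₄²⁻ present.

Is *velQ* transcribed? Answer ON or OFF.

OFF

Cellobiose is present, so PurR is inactive.
MoO₄²⁻ is present, so HolQ is inactive.
Required activator PurR is absent, so *fubQ* is not transcribed.
So FubQ is not produced.
Required activator FubQ is absent, so *lutX* is not transcribed.
So LutX is not produced.
Ornithine is present, so MorU is active.
Activator MorU is present, so *wexN* is transcribed.
So WexN is produced and active.
With repressor WexN bound, *irpM* is not transcribed.
So IrpM is not produced.
Required activator IrpM is absent, so *velQ* is not transcribed.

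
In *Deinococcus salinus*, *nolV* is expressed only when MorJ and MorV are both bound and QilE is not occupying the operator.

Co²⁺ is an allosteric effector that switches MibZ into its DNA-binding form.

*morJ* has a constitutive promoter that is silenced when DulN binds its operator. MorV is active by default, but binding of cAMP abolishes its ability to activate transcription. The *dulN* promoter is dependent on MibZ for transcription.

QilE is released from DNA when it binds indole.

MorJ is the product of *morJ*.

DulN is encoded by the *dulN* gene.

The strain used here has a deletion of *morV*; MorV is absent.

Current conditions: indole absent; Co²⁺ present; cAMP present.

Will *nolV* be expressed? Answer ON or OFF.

Co²⁺ is present, so MibZ is active.
No repressor is bound and MibZ is active, so *dulN* is transcribed.
So DulN is produced and active.
With repressor DulN bound, *morJ* is not transcribed.
So MorJ is not produced.
MorV is non-functional in this strain, so it has no effect.
Indole is absent, so QilE is active.
With repressor QilE bound, *nolV* is not transcribed.

OFF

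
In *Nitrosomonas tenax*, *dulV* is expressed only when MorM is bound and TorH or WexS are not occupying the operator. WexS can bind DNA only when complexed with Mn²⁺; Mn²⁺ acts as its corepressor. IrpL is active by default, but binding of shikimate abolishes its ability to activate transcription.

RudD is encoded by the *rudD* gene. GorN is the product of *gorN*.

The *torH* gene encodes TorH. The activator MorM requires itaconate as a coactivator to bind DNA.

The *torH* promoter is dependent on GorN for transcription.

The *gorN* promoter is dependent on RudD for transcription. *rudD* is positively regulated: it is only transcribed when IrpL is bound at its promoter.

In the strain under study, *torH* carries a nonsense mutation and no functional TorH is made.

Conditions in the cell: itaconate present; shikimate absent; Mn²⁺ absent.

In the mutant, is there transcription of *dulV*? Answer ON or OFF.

ON

TorH is non-functional in this strain, so it has no effect.
Itaconate is present, so MorM is active.
Mn²⁺ is absent, so WexS is inactive.
No repressor is bound and MorM is active, so *dulV* is transcribed.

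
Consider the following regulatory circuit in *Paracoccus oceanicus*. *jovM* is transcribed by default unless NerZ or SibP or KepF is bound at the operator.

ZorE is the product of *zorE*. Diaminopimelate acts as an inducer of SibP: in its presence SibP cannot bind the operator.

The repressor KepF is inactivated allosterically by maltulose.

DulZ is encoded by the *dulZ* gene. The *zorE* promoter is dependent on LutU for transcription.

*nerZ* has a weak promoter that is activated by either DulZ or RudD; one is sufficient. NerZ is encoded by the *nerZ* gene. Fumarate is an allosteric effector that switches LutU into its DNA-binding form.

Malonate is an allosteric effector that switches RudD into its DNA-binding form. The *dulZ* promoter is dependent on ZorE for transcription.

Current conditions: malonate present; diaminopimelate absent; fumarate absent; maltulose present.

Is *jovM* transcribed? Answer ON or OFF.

Fumarate is absent, so LutU is inactive.
Required activator LutU is absent, so *zorE* is not transcribed.
So ZorE is not produced.
Required activator ZorE is absent, so *dulZ* is not transcribed.
So DulZ is not produced.
Malonate is present, so RudD is active.
Activator RudD is present, so *nerZ* is transcribed.
So NerZ is produced and active.
Diaminopimelate is absent, so SibP is active.
Maltulose is present, so KepF is inactive.
With repressor NerZ bound, *jovM* is not transcribed.

OFF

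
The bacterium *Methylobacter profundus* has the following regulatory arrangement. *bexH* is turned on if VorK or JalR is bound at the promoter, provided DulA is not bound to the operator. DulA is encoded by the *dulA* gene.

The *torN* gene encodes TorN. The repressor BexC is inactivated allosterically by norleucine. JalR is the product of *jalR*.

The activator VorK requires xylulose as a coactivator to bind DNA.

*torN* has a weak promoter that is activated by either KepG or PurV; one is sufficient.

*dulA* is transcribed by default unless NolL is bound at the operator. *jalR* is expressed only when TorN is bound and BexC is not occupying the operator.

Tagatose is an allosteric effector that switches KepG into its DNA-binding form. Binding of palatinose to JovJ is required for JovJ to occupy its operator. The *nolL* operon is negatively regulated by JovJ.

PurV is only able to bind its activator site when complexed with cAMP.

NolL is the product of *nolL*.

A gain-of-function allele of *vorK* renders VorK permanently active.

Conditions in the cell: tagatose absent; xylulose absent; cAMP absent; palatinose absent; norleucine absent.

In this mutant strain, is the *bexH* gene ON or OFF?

ON

VorK is constitutively active in this strain.
Norleucine is absent, so BexC is active.
Tagatose is absent, so KepG is inactive.
cAMP is absent, so PurV is inactive.
No activator is available at the *torN* promoter, so *torN* is not transcribed.
So TorN is not produced.
With repressor BexC bound, *jalR* is not transcribed.
So JalR is not produced.
Palatinose is absent, so JovJ is inactive.
With no repressor bound, *nolL* is transcribed.
So NolL is produced and active.
With repressor NolL bound, *dulA* is not transcribed.
So DulA is not produced.
Activator VorK is present, so *bexH* is transcribed.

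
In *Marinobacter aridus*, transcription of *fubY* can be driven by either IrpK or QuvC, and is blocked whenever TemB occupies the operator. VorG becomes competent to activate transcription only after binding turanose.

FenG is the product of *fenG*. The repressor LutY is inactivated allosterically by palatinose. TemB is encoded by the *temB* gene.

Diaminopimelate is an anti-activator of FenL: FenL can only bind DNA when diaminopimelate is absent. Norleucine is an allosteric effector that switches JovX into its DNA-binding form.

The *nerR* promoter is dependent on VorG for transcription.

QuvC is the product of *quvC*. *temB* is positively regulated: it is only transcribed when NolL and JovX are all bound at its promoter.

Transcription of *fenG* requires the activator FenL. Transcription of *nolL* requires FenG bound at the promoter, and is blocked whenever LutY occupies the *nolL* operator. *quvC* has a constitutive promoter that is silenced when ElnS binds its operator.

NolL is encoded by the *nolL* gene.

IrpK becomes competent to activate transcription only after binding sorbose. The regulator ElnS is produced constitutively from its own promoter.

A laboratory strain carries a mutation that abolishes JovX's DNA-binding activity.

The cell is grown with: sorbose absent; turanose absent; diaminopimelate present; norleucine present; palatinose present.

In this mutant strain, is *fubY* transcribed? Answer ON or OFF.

Palatinose is present, so LutY is inactive.
Diaminopimelate is present, so FenL is inactive.
Required activator FenL is absent, so *fenG* is not transcribed.
So FenG is not produced.
Required activator FenG is absent, so *nolL* is not transcribed.
So NolL is not produced.
JovX is non-functional in this strain, so it has no effect.
Required activator NolL is absent, so *temB* is not transcribed.
So TemB is not produced.
Sorbose is absent, so IrpK is inactive.
ElnS is produced constitutively and is active.
With repressor ElnS bound, *quvC* is not transcribed.
So QuvC is not produced.
No activator is available at the *fubY* promoter, so *fubY* is not transcribed.

OFF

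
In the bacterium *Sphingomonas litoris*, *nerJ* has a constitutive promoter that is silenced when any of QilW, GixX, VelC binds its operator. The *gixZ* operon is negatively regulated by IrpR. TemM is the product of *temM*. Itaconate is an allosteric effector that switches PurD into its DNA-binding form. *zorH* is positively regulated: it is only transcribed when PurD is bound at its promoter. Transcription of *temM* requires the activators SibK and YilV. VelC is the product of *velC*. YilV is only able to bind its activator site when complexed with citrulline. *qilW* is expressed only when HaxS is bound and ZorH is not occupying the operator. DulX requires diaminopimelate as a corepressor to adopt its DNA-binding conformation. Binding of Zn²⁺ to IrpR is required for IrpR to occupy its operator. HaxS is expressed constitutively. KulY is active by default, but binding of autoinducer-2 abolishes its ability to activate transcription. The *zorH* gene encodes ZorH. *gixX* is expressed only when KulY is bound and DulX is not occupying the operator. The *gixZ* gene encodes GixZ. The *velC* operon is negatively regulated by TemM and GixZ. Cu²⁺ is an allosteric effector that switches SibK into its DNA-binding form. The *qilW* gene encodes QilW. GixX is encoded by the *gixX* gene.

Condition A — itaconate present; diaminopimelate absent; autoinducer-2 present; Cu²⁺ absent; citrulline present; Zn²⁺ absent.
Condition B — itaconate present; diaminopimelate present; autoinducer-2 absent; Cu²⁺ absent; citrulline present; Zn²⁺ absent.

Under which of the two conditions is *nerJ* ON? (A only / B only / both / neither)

both

Condition A:
Itaconate is present, so PurD is active.
No repressor is bound and PurD is active, so *zorH* is transcribed.
So ZorH is produced and active.
HaxS is produced constitutively and is active.
With repressor ZorH bound, *qilW* is not transcribed.
So QilW is not produced.
Diaminopimelate is absent, so DulX is inactive.
Autoinducer-2 is present, so KulY is inactive.
Required activator KulY is absent, so *gixX* is not transcribed.
So GixX is not produced.
Cu²⁺ is absent, so SibK is inactive.
Citrulline is present, so YilV is active.
Required activator SibK is absent, so *temM* is not transcribed.
So TemM is not produced.
Zn²⁺ is absent, so IrpR is inactive.
With no repressor bound, *gixZ* is transcribed.
So GixZ is produced and active.
With repressor GixZ bound, *velC* is not transcribed.
So VelC is not produced.
With no repressor bound, *nerJ* is transcribed.
→ *nerJ* is ON in A.
Condition B:
Itaconate is present, so PurD is active.
No repressor is bound and PurD is active, so *zorH* is transcribed.
So ZorH is produced and active.
HaxS is produced constitutively and is active.
With repressor ZorH bound, *qilW* is not transcribed.
So QilW is not produced.
Diaminopimelate is present, so DulX is active.
Autoinducer-2 is absent, so KulY is active.
With repressor DulX bound, *gixX* is not transcribed.
So GixX is not produced.
Cu²⁺ is absent, so SibK is inactive.
Citrulline is present, so YilV is active.
Required activator SibK is absent, so *temM* is not transcribed.
So TemM is not produced.
Zn²⁺ is absent, so IrpR is inactive.
With no repressor bound, *gixZ* is transcribed.
So GixZ is produced and active.
With repressor GixZ bound, *velC* is not transcribed.
So VelC is not produced.
With no repressor bound, *nerJ* is transcribed.
→ *nerJ* is ON in B.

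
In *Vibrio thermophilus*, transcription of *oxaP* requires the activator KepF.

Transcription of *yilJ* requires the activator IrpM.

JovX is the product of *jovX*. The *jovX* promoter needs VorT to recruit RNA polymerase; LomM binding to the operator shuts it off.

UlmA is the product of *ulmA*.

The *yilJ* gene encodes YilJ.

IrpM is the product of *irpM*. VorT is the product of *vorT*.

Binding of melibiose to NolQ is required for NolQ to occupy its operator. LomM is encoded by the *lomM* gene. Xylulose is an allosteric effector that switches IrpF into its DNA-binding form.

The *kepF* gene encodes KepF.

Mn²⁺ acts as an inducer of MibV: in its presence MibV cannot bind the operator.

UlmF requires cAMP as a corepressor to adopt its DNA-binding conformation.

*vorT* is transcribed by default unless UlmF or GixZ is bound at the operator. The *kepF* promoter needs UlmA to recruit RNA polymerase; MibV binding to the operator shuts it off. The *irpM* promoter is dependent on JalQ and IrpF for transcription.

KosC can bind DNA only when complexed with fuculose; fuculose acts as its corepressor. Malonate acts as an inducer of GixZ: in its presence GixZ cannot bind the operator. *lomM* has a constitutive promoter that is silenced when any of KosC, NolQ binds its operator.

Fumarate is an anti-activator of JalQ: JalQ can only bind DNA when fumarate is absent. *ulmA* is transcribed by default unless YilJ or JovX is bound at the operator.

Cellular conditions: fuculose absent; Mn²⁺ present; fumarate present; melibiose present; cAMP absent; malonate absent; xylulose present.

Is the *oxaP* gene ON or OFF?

Fumarate is present, so JalQ is inactive.
Xylulose is present, so IrpF is active.
Required activator JalQ is absent, so *irpM* is not transcribed.
So IrpM is not produced.
Required activator IrpM is absent, so *yilJ* is not transcribed.
So YilJ is not produced.
cAMP is absent, so UlmF is inactive.
Malonate is absent, so GixZ is active.
With repressor GixZ bound, *vorT* is not transcribed.
So VorT is not produced.
Fuculose is absent, so KosC is inactive.
Melibiose is present, so NolQ is active.
With repressor NolQ bound, *lomM* is not transcribed.
So LomM is not produced.
Required activator VorT is absent, so *jovX* is not transcribed.
So JovX is not produced.
With no repressor bound, *ulmA* is transcribed.
So UlmA is produced and active.
Mn²⁺ is present, so MibV is inactive.
No repressor is bound and UlmA is active, so *kepF* is transcribed.
So KepF is produced and active.
No repressor is bound and KepF is active, so *oxaP* is transcribed.

ON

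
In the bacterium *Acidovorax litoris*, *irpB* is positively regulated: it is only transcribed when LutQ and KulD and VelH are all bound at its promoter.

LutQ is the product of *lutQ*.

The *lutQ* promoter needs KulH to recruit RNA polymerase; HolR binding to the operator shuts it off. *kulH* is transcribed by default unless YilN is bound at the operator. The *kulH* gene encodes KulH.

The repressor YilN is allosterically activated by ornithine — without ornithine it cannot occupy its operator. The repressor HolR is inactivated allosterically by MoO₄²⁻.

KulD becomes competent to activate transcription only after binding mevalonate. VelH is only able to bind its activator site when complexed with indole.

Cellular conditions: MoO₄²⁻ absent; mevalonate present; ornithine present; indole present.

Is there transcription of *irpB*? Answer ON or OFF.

OFF

MoO₄²⁻ is absent, so HolR is active.
Ornithine is present, so YilN is active.
With repressor YilN bound, *kulH* is not transcribed.
So KulH is not produced.
With repressor HolR bound, *lutQ* is not transcribed.
So LutQ is not produced.
Mevalonate is present, so KulD is active.
Indole is present, so VelH is active.
Required activator LutQ is absent, so *irpB* is not transcribed.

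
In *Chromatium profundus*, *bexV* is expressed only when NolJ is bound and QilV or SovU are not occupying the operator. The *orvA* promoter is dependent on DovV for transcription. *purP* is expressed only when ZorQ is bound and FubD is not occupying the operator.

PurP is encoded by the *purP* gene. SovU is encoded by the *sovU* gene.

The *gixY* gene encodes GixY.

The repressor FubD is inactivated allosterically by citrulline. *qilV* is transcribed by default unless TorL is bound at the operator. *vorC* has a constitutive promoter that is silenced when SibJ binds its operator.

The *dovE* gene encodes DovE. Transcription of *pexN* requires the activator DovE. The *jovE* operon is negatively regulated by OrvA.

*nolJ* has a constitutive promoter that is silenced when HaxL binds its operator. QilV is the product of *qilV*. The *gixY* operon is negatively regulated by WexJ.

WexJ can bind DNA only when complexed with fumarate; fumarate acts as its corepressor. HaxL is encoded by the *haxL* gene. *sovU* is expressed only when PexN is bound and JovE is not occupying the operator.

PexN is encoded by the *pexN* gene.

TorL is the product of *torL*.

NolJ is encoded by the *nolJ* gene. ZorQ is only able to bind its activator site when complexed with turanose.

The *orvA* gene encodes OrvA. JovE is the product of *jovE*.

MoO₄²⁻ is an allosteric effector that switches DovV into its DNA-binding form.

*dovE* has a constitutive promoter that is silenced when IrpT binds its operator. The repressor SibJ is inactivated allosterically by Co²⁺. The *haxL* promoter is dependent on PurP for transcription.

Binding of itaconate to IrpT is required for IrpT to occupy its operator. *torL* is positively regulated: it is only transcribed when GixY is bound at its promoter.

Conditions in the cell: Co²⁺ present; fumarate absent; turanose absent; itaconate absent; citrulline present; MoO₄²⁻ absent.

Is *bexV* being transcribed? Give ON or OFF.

Fumarate is absent, so WexJ is inactive.
With no repressor bound, *gixY* is transcribed.
So GixY is produced and active.
No repressor is bound and GixY is active, so *torL* is transcribed.
So TorL is produced and active.
With repressor TorL bound, *qilV* is not transcribed.
So QilV is not produced.
Turanose is absent, so ZorQ is inactive.
Citrulline is present, so FubD is inactive.
Required activator ZorQ is absent, so *purP* is not transcribed.
So PurP is not produced.
Required activator PurP is absent, so *haxL* is not transcribed.
So HaxL is not produced.
With no repressor bound, *nolJ* is transcribed.
So NolJ is produced and active.
Itaconate is absent, so IrpT is inactive.
With no repressor bound, *dovE* is transcribed.
So DovE is produced and active.
No repressor is bound and DovE is active, so *pexN* is transcribed.
So PexN is produced and active.
MoO₄²⁻ is absent, so DovV is inactive.
Required activator DovV is absent, so *orvA* is not transcribed.
So OrvA is not produced.
With no repressor bound, *jovE* is transcribed.
So JovE is produced and active.
With repressor JovE bound, *sovU* is not transcribed.
So SovU is not produced.
No repressor is bound and NolJ is active, so *bexV* is transcribed.

ON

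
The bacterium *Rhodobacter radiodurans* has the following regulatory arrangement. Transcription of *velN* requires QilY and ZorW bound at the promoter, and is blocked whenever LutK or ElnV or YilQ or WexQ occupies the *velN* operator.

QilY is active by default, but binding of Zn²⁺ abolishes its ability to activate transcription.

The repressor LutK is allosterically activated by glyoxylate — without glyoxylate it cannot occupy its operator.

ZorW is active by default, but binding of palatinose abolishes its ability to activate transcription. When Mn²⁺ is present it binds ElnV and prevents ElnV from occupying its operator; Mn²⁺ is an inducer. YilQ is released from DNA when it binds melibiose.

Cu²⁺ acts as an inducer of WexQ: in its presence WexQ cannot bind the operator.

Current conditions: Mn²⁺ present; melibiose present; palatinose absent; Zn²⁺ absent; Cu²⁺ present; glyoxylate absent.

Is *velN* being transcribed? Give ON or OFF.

Zn²⁺ is absent, so QilY is active.
Glyoxylate is absent, so LutK is inactive.
Mn²⁺ is present, so ElnV is inactive.
Melibiose is present, so YilQ is inactive.
Cu²⁺ is present, so WexQ is inactive.
Palatinose is absent, so ZorW is active.
No repressor is bound and QilY and ZorW are active, so *velN* is transcribed.

ON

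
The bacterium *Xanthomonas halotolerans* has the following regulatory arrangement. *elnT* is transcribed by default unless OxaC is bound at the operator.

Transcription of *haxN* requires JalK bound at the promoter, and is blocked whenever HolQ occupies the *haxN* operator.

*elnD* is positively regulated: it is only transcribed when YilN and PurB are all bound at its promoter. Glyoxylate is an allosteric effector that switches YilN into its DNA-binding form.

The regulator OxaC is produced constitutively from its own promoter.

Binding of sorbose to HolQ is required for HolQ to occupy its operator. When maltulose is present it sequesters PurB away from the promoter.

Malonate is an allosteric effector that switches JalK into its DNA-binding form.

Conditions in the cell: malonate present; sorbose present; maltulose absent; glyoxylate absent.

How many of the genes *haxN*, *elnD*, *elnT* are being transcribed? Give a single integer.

0

Malonate is present, so JalK is active.
Sorbose is present, so HolQ is active.
With repressor HolQ bound, *haxN* is not transcribed.
→ *haxN* is OFF.
Glyoxylate is absent, so YilN is inactive.
Maltulose is absent, so PurB is active.
Required activator YilN is absent, so *elnD* is not transcribed.
→ *elnD* is OFF.
OxaC is produced constitutively and is active.
With repressor OxaC bound, *elnT* is not transcribed.
→ *elnT* is OFF.
0 of the 3 genes are transcribed.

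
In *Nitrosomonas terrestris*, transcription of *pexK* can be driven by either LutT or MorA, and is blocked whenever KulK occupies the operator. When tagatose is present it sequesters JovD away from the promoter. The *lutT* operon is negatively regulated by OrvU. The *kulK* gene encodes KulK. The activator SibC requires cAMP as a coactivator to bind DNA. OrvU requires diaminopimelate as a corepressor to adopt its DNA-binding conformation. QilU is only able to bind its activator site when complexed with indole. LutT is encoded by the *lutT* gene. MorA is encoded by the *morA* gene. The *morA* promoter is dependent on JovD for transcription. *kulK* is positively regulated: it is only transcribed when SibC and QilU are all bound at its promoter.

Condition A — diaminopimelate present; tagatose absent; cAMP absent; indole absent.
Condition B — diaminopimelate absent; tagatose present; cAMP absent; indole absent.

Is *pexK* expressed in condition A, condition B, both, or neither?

Condition A:
Diaminopimelate is present, so OrvU is active.
With repressor OrvU bound, *lutT* is not transcribed.
So LutT is not produced.
Tagatose is absent, so JovD is active.
No repressor is bound and JovD is active, so *morA* is transcribed.
So MorA is produced and active.
cAMP is absent, so SibC is inactive.
Indole is absent, so QilU is inactive.
Required activator SibC is absent, so *kulK* is not transcribed.
So KulK is not produced.
Activator MorA is present, so *pexK* is transcribed.
→ *pexK* is ON in A.
Condition B:
Diaminopimelate is absent, so OrvU is inactive.
With no repressor bound, *lutT* is transcribed.
So LutT is produced and active.
Tagatose is present, so JovD is inactive.
Required activator JovD is absent, so *morA* is not transcribed.
So MorA is not produced.
cAMP is absent, so SibC is inactive.
Indole is absent, so QilU is inactive.
Required activator SibC is absent, so *kulK* is not transcribed.
So KulK is not produced.
Activator LutT is present, so *pexK* is transcribed.
→ *pexK* is ON in B.

both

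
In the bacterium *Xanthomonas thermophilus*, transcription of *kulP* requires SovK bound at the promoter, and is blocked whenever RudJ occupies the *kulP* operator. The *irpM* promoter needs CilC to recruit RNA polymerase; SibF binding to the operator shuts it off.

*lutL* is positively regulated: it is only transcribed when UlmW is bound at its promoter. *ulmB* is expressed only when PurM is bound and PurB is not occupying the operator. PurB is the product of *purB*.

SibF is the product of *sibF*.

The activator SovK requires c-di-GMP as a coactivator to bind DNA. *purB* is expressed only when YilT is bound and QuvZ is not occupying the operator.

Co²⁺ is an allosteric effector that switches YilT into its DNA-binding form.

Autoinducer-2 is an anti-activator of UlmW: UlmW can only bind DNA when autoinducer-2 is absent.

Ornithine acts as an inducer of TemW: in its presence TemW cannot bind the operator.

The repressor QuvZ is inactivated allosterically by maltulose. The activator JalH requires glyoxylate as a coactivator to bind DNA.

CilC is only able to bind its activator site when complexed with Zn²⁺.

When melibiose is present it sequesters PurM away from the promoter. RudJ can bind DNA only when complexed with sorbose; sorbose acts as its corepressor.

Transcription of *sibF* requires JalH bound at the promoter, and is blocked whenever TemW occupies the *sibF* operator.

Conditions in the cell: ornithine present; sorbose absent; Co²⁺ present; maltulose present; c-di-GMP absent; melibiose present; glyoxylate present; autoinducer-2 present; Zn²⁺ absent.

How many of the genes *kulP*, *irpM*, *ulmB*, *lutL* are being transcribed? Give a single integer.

Sorbose is absent, so RudJ is inactive.
c-di-GMP is absent, so SovK is inactive.
Required activator SovK is absent, so *kulP* is not transcribed.
→ *kulP* is OFF.
Glyoxylate is present, so JalH is active.
Ornithine is present, so TemW is inactive.
No repressor is bound and JalH is active, so *sibF* is transcribed.
So SibF is produced and active.
Zn²⁺ is absent, so CilC is inactive.
With repressor SibF bound, *irpM* is not transcribed.
→ *irpM* is OFF.
Melibiose is present, so PurM is inactive.
Maltulose is present, so QuvZ is inactive.
Co²⁺ is present, so YilT is active.
No repressor is bound and YilT is active, so *purB* is transcribed.
So PurB is produced and active.
With repressor PurB bound, *ulmB* is not transcribed.
→ *ulmB* is OFF.
Autoinducer-2 is present, so UlmW is inactive.
Required activator UlmW is absent, so *lutL* is not transcribed.
→ *lutL* is OFF.
0 of the 4 genes are transcribed.

0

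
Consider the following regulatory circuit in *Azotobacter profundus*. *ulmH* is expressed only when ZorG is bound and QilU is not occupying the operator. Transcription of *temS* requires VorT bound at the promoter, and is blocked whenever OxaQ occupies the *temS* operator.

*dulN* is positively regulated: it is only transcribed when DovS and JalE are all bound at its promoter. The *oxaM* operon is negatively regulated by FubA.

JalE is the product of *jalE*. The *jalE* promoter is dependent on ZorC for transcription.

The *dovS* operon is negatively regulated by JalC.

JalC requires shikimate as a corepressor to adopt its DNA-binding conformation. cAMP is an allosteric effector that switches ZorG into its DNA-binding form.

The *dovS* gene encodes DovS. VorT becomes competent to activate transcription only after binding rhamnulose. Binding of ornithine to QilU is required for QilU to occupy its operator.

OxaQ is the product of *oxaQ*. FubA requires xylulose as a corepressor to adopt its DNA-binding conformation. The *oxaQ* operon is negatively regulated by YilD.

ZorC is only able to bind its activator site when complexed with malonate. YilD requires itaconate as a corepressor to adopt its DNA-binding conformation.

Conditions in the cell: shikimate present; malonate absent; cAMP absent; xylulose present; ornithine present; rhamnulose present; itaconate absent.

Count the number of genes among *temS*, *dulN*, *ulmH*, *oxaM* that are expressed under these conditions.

0

Rhamnulose is present, so VorT is active.
Itaconate is absent, so YilD is inactive.
With no repressor bound, *oxaQ* is transcribed.
So OxaQ is produced and active.
With repressor OxaQ bound, *temS* is not transcribed.
→ *temS* is OFF.
Shikimate is present, so JalC is active.
With repressor JalC bound, *dovS* is not transcribed.
So DovS is not produced.
Malonate is absent, so ZorC is inactive.
Required activator ZorC is absent, so *jalE* is not transcribed.
So JalE is not produced.
Required activator DovS is absent, so *dulN* is not transcribed.
→ *dulN* is OFF.
Ornithine is present, so QilU is active.
cAMP is absent, so ZorG is inactive.
With repressor QilU bound, *ulmH* is not transcribed.
→ *ulmH* is OFF.
Xylulose is present, so FubA is active.
With repressor FubA bound, *oxaM* is not transcribed.
→ *oxaM* is OFF.
0 of the 4 genes are transcribed.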